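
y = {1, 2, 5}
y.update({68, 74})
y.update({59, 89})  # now {1, 2, 5, 59, 68, 74, 89}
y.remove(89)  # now {1, 2, 5, 59, 68, 74}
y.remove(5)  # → {1, 2, 59, 68, 74}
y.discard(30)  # {1, 2, 59, 68, 74}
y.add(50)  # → {1, 2, 50, 59, 68, 74}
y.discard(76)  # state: {1, 2, 50, 59, 68, 74}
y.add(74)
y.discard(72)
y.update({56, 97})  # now {1, 2, 50, 56, 59, 68, 74, 97}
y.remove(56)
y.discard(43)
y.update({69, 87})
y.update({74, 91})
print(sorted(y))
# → [1, 2, 50, 59, 68, 69, 74, 87, 91, 97]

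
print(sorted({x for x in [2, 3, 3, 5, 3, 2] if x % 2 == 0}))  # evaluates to [2]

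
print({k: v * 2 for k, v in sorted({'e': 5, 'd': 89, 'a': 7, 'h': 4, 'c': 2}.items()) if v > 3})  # {'a': 14, 'd': 178, 'e': 10, 'h': 8}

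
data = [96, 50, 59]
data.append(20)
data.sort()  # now [20, 50, 59, 96]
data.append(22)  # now [20, 50, 59, 96, 22]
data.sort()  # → [20, 22, 50, 59, 96]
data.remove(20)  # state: [22, 50, 59, 96]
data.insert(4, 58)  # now [22, 50, 59, 96, 58]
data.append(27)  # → [22, 50, 59, 96, 58, 27]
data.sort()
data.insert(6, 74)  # [22, 27, 50, 58, 59, 96, 74]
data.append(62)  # [22, 27, 50, 58, 59, 96, 74, 62]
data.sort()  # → [22, 27, 50, 58, 59, 62, 74, 96]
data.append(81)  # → [22, 27, 50, 58, 59, 62, 74, 96, 81]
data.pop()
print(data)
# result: [22, 27, 50, 58, 59, 62, 74, 96]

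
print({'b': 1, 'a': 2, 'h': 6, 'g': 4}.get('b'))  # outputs 1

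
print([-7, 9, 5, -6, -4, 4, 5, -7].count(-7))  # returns 2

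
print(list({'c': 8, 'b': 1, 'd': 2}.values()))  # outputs [8, 1, 2]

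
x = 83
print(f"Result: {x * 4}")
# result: Result: 332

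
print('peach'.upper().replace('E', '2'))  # P2ACH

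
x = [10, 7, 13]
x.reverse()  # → [13, 7, 10]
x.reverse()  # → [10, 7, 13]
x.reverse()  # [13, 7, 10]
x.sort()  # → [7, 10, 13]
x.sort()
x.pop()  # 13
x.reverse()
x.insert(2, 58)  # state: [10, 7, 58]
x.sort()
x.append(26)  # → [7, 10, 58, 26]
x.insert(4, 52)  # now [7, 10, 58, 26, 52]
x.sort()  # [7, 10, 26, 52, 58]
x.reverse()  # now [58, 52, 26, 10, 7]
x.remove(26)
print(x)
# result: [58, 52, 10, 7]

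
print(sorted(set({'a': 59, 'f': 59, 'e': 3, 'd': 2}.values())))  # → [2, 3, 59]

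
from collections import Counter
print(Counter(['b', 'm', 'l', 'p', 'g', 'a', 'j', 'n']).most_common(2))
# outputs [('b', 1), ('m', 1)]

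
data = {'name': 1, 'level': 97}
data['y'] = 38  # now {'name': 1, 'level': 97, 'y': 38}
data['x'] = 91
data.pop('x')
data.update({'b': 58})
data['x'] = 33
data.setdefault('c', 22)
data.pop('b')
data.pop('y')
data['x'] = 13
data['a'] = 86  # {'name': 1, 'level': 97, 'x': 13, 'c': 22, 'a': 86}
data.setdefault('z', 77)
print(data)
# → {'name': 1, 'level': 97, 'x': 13, 'c': 22, 'a': 86, 'z': 77}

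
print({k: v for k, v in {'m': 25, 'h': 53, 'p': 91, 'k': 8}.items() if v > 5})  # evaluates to {'m': 25, 'h': 53, 'p': 91, 'k': 8}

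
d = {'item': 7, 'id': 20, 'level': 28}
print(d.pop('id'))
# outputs 20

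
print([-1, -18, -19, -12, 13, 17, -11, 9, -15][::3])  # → [-1, -12, -11]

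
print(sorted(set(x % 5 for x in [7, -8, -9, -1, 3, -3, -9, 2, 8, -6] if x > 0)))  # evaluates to [2, 3]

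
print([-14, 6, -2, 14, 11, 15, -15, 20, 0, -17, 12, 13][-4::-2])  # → [0, -15, 11, -2, -14]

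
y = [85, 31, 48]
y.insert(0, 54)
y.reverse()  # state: [48, 31, 85, 54]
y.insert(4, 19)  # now [48, 31, 85, 54, 19]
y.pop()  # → 19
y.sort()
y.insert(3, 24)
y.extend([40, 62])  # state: [31, 48, 54, 24, 85, 40, 62]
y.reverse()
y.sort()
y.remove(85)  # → [24, 31, 40, 48, 54, 62]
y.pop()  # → 62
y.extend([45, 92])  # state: [24, 31, 40, 48, 54, 45, 92]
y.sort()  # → [24, 31, 40, 45, 48, 54, 92]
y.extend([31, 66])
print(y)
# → [24, 31, 40, 45, 48, 54, 92, 31, 66]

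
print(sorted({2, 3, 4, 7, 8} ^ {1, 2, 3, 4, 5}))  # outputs [1, 5, 7, 8]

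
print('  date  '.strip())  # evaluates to date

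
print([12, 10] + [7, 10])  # [12, 10, 7, 10]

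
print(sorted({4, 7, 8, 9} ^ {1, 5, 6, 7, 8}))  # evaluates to [1, 4, 5, 6, 9]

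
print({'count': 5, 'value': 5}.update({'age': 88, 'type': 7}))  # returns None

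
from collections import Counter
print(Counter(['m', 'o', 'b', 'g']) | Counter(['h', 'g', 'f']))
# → Counter({'m': 1, 'o': 1, 'b': 1, 'g': 1, 'h': 1, 'f': 1})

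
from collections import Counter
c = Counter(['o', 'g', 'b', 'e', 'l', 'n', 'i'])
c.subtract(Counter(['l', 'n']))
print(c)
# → Counter({'o': 1, 'g': 1, 'b': 1, 'e': 1, 'i': 1, 'l': 0, 'n': 0})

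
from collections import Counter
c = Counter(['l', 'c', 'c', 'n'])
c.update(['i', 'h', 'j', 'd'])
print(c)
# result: Counter({'c': 2, 'l': 1, 'n': 1, 'i': 1, 'h': 1, 'j': 1, 'd': 1})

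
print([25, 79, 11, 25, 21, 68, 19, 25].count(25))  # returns 3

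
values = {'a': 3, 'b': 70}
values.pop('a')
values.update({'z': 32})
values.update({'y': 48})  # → {'b': 70, 'z': 32, 'y': 48}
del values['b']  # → {'z': 32, 'y': 48}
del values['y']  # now {'z': 32}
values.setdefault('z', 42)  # 32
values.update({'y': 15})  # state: {'z': 32, 'y': 15}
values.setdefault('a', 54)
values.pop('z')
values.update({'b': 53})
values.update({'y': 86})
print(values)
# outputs {'y': 86, 'a': 54, 'b': 53}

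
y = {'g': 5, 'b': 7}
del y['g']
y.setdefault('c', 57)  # 57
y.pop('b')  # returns 7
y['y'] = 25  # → {'c': 57, 'y': 25}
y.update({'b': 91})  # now {'c': 57, 'y': 25, 'b': 91}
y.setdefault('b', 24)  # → 91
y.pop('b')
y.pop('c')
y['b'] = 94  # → {'y': 25, 'b': 94}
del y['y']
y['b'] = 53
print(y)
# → {'b': 53}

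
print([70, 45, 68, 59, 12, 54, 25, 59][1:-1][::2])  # [45, 59, 54]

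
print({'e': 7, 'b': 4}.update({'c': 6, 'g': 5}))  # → None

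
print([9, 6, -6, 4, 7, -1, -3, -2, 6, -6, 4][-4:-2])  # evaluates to [-2, 6]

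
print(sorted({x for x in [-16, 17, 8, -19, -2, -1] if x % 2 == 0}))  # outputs [-16, -2, 8]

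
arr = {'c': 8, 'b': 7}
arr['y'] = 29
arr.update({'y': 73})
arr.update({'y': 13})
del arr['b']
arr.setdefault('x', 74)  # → 74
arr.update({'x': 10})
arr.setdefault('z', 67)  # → 67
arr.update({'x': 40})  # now {'c': 8, 'y': 13, 'x': 40, 'z': 67}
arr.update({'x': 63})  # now {'c': 8, 'y': 13, 'x': 63, 'z': 67}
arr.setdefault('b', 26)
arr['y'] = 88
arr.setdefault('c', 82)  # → 8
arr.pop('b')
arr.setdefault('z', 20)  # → 67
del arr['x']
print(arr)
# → {'c': 8, 'y': 88, 'z': 67}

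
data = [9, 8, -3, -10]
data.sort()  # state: [-10, -3, 8, 9]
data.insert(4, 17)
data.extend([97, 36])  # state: [-10, -3, 8, 9, 17, 97, 36]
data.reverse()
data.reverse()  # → [-10, -3, 8, 9, 17, 97, 36]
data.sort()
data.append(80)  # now [-10, -3, 8, 9, 17, 36, 97, 80]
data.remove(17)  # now [-10, -3, 8, 9, 36, 97, 80]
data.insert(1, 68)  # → [-10, 68, -3, 8, 9, 36, 97, 80]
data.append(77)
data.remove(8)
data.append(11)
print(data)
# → [-10, 68, -3, 9, 36, 97, 80, 77, 11]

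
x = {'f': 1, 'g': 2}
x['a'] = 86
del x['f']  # {'g': 2, 'a': 86}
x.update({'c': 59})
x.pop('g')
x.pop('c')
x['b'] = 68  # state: {'a': 86, 'b': 68}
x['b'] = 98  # {'a': 86, 'b': 98}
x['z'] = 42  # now {'a': 86, 'b': 98, 'z': 42}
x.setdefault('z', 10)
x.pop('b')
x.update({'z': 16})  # {'a': 86, 'z': 16}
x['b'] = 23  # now {'a': 86, 'z': 16, 'b': 23}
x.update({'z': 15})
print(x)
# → {'a': 86, 'z': 15, 'b': 23}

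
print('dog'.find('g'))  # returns 2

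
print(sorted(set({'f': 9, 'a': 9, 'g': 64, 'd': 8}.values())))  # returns [8, 9, 64]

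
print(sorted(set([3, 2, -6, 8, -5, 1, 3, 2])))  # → [-6, -5, 1, 2, 3, 8]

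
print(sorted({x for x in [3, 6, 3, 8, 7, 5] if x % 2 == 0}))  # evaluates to [6, 8]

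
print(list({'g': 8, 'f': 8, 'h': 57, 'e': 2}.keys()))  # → ['g', 'f', 'h', 'e']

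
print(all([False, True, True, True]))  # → False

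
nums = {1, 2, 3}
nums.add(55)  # {1, 2, 3, 55}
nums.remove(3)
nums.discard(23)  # {1, 2, 55}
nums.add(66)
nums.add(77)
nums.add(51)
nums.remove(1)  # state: {2, 51, 55, 66, 77}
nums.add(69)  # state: {2, 51, 55, 66, 69, 77}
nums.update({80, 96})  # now {2, 51, 55, 66, 69, 77, 80, 96}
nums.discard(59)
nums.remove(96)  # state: {2, 51, 55, 66, 69, 77, 80}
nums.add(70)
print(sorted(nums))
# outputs [2, 51, 55, 66, 69, 70, 77, 80]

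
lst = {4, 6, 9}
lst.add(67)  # {4, 6, 9, 67}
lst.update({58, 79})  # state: {4, 6, 9, 58, 67, 79}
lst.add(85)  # {4, 6, 9, 58, 67, 79, 85}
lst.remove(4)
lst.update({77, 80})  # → {6, 9, 58, 67, 77, 79, 80, 85}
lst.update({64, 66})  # {6, 9, 58, 64, 66, 67, 77, 79, 80, 85}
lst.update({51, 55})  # {6, 9, 51, 55, 58, 64, 66, 67, 77, 79, 80, 85}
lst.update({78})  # {6, 9, 51, 55, 58, 64, 66, 67, 77, 78, 79, 80, 85}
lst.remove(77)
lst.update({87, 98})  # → {6, 9, 51, 55, 58, 64, 66, 67, 78, 79, 80, 85, 87, 98}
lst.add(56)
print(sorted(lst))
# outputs [6, 9, 51, 55, 56, 58, 64, 66, 67, 78, 79, 80, 85, 87, 98]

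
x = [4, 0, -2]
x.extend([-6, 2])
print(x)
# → [4, 0, -2, -6, 2]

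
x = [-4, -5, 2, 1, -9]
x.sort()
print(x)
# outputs [-9, -5, -4, 1, 2]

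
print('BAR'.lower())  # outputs bar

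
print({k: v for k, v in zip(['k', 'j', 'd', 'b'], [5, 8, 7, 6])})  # {'k': 5, 'j': 8, 'd': 7, 'b': 6}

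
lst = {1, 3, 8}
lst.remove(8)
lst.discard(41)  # {1, 3}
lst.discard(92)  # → {1, 3}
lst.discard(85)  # {1, 3}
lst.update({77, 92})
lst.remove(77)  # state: {1, 3, 92}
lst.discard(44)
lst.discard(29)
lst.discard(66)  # {1, 3, 92}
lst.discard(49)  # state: {1, 3, 92}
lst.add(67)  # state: {1, 3, 67, 92}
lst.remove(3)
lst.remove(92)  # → {1, 67}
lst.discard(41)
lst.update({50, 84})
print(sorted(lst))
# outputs [1, 50, 67, 84]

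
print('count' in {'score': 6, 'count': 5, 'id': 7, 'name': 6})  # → True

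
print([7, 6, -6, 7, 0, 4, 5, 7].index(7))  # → 0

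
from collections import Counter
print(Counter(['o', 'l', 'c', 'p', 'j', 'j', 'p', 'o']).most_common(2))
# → [('o', 2), ('p', 2)]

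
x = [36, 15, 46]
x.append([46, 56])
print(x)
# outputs [36, 15, 46, [46, 56]]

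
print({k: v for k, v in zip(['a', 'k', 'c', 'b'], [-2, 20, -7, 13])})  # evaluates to {'a': -2, 'k': 20, 'c': -7, 'b': 13}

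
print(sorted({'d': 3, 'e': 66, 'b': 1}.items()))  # [('b', 1), ('d', 3), ('e', 66)]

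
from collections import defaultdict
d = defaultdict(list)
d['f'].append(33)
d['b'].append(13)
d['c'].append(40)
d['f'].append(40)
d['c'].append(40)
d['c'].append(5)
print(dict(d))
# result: {'f': [33, 40], 'b': [13], 'c': [40, 40, 5]}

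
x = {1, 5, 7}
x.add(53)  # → {1, 5, 7, 53}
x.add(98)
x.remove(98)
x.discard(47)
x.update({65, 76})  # {1, 5, 7, 53, 65, 76}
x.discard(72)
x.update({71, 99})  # {1, 5, 7, 53, 65, 71, 76, 99}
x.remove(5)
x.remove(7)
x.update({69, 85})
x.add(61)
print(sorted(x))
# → [1, 53, 61, 65, 69, 71, 76, 85, 99]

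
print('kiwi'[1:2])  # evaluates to i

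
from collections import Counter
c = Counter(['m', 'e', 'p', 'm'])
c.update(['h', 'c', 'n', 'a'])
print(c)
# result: Counter({'m': 2, 'e': 1, 'p': 1, 'h': 1, 'c': 1, 'n': 1, 'a': 1})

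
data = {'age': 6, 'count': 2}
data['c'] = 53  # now {'age': 6, 'count': 2, 'c': 53}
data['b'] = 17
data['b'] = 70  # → {'age': 6, 'count': 2, 'c': 53, 'b': 70}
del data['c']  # {'age': 6, 'count': 2, 'b': 70}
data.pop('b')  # 70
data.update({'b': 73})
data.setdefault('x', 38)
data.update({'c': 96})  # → {'age': 6, 'count': 2, 'b': 73, 'x': 38, 'c': 96}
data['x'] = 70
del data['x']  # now {'age': 6, 'count': 2, 'b': 73, 'c': 96}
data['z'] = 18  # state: {'age': 6, 'count': 2, 'b': 73, 'c': 96, 'z': 18}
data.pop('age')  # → 6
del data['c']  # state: {'count': 2, 'b': 73, 'z': 18}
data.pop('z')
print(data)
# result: {'count': 2, 'b': 73}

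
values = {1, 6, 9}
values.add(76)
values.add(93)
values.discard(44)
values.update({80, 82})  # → {1, 6, 9, 76, 80, 82, 93}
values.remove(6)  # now {1, 9, 76, 80, 82, 93}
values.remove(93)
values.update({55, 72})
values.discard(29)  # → {1, 9, 55, 72, 76, 80, 82}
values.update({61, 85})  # {1, 9, 55, 61, 72, 76, 80, 82, 85}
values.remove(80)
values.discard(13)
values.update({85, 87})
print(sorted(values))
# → [1, 9, 55, 61, 72, 76, 82, 85, 87]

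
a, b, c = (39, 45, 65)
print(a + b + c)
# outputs 149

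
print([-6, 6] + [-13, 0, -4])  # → [-6, 6, -13, 0, -4]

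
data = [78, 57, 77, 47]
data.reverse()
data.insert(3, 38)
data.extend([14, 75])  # [47, 77, 57, 38, 78, 14, 75]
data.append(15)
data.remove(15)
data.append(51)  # [47, 77, 57, 38, 78, 14, 75, 51]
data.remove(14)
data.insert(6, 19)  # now [47, 77, 57, 38, 78, 75, 19, 51]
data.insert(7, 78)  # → [47, 77, 57, 38, 78, 75, 19, 78, 51]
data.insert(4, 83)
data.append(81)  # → [47, 77, 57, 38, 83, 78, 75, 19, 78, 51, 81]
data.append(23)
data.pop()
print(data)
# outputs [47, 77, 57, 38, 83, 78, 75, 19, 78, 51, 81]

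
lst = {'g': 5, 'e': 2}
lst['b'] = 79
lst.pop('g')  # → 5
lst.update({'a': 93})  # {'e': 2, 'b': 79, 'a': 93}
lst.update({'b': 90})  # {'e': 2, 'b': 90, 'a': 93}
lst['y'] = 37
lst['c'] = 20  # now {'e': 2, 'b': 90, 'a': 93, 'y': 37, 'c': 20}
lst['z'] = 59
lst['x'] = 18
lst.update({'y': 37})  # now {'e': 2, 'b': 90, 'a': 93, 'y': 37, 'c': 20, 'z': 59, 'x': 18}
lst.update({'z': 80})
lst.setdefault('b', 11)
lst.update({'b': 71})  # {'e': 2, 'b': 71, 'a': 93, 'y': 37, 'c': 20, 'z': 80, 'x': 18}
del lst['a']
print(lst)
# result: {'e': 2, 'b': 71, 'y': 37, 'c': 20, 'z': 80, 'x': 18}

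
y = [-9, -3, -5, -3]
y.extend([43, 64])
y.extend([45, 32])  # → [-9, -3, -5, -3, 43, 64, 45, 32]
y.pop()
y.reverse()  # [45, 64, 43, -3, -5, -3, -9]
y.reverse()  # [-9, -3, -5, -3, 43, 64, 45]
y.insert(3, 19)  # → [-9, -3, -5, 19, -3, 43, 64, 45]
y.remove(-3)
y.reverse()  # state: [45, 64, 43, -3, 19, -5, -9]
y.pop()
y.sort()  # [-5, -3, 19, 43, 45, 64]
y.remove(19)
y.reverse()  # [64, 45, 43, -3, -5]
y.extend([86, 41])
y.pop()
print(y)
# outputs [64, 45, 43, -3, -5, 86]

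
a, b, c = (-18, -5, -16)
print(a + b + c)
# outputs -39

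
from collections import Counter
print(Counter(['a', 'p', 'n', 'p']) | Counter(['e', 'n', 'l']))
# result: Counter({'p': 2, 'a': 1, 'n': 1, 'e': 1, 'l': 1})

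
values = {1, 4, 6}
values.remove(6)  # {1, 4}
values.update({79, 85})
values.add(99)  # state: {1, 4, 79, 85, 99}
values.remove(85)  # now {1, 4, 79, 99}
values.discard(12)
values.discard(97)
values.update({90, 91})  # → {1, 4, 79, 90, 91, 99}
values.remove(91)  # {1, 4, 79, 90, 99}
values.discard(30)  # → {1, 4, 79, 90, 99}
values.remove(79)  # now {1, 4, 90, 99}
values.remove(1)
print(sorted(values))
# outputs [4, 90, 99]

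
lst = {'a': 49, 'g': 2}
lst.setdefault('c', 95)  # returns 95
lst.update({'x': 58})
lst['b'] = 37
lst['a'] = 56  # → {'a': 56, 'g': 2, 'c': 95, 'x': 58, 'b': 37}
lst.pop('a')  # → 56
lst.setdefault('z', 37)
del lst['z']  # {'g': 2, 'c': 95, 'x': 58, 'b': 37}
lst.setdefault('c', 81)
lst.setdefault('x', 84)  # 58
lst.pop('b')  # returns 37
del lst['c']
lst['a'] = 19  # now {'g': 2, 'x': 58, 'a': 19}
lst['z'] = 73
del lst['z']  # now {'g': 2, 'x': 58, 'a': 19}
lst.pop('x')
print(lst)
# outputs {'g': 2, 'a': 19}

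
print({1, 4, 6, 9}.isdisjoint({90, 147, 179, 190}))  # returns True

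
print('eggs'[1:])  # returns ggs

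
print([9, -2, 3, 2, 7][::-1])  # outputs [7, 2, 3, -2, 9]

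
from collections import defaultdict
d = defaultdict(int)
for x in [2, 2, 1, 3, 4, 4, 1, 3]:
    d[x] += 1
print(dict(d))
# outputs {2: 2, 1: 2, 3: 2, 4: 2}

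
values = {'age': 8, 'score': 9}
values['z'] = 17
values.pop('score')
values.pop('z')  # 17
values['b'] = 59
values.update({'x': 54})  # {'age': 8, 'b': 59, 'x': 54}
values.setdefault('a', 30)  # 30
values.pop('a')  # 30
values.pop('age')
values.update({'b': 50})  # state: {'b': 50, 'x': 54}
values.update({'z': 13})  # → {'b': 50, 'x': 54, 'z': 13}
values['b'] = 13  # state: {'b': 13, 'x': 54, 'z': 13}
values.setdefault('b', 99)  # 13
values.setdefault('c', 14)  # 14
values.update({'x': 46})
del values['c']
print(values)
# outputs {'b': 13, 'x': 46, 'z': 13}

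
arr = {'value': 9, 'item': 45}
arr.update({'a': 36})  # {'value': 9, 'item': 45, 'a': 36}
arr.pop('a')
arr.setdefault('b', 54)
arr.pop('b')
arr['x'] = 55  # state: {'value': 9, 'item': 45, 'x': 55}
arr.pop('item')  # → 45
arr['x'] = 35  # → {'value': 9, 'x': 35}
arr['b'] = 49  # {'value': 9, 'x': 35, 'b': 49}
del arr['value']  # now {'x': 35, 'b': 49}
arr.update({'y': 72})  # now {'x': 35, 'b': 49, 'y': 72}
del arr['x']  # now {'b': 49, 'y': 72}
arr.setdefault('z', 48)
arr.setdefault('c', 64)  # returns 64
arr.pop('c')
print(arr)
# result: {'b': 49, 'y': 72, 'z': 48}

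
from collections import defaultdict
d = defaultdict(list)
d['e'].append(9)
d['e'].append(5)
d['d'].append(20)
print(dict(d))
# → {'e': [9, 5], 'd': [20]}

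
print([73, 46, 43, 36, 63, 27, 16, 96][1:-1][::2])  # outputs [46, 36, 27]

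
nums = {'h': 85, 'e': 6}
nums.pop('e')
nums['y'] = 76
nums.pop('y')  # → 76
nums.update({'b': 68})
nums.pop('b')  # 68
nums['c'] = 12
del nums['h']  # {'c': 12}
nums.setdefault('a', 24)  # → 24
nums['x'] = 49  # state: {'c': 12, 'a': 24, 'x': 49}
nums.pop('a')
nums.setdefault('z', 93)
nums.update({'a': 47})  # {'c': 12, 'x': 49, 'z': 93, 'a': 47}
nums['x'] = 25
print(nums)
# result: {'c': 12, 'x': 25, 'z': 93, 'a': 47}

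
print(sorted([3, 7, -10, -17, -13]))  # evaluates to [-17, -13, -10, 3, 7]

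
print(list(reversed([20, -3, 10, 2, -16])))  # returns [-16, 2, 10, -3, 20]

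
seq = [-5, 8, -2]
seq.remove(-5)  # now [8, -2]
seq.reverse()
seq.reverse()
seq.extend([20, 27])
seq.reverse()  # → [27, 20, -2, 8]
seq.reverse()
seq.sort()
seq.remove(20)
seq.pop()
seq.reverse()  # [8, -2]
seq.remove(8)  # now [-2]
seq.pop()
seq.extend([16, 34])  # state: [16, 34]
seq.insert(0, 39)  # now [39, 16, 34]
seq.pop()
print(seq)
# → [39, 16]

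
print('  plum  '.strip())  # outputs plum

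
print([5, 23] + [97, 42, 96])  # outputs [5, 23, 97, 42, 96]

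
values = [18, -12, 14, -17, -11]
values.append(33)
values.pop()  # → 33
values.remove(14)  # [18, -12, -17, -11]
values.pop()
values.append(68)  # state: [18, -12, -17, 68]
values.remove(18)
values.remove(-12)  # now [-17, 68]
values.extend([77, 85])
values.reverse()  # [85, 77, 68, -17]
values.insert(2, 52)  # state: [85, 77, 52, 68, -17]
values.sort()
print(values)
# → [-17, 52, 68, 77, 85]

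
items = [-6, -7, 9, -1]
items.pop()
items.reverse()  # [9, -7, -6]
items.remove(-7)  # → [9, -6]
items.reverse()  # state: [-6, 9]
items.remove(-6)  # [9]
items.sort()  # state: [9]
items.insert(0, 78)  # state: [78, 9]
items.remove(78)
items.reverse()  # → [9]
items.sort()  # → [9]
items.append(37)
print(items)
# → [9, 37]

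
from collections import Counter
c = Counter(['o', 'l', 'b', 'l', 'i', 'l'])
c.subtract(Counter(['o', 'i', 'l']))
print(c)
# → Counter({'l': 2, 'b': 1, 'o': 0, 'i': 0})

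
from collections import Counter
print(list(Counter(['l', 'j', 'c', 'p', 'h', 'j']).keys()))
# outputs ['l', 'j', 'c', 'p', 'h']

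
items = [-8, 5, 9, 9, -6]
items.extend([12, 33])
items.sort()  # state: [-8, -6, 5, 9, 9, 12, 33]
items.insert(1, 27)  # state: [-8, 27, -6, 5, 9, 9, 12, 33]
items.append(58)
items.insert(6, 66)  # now [-8, 27, -6, 5, 9, 9, 66, 12, 33, 58]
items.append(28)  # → [-8, 27, -6, 5, 9, 9, 66, 12, 33, 58, 28]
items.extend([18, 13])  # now [-8, 27, -6, 5, 9, 9, 66, 12, 33, 58, 28, 18, 13]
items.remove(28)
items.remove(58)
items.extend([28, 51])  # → [-8, 27, -6, 5, 9, 9, 66, 12, 33, 18, 13, 28, 51]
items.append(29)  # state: [-8, 27, -6, 5, 9, 9, 66, 12, 33, 18, 13, 28, 51, 29]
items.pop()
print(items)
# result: [-8, 27, -6, 5, 9, 9, 66, 12, 33, 18, 13, 28, 51]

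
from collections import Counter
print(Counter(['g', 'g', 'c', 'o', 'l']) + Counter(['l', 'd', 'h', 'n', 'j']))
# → Counter({'g': 2, 'l': 2, 'c': 1, 'o': 1, 'd': 1, 'h': 1, 'n': 1, 'j': 1})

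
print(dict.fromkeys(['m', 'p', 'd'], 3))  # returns {'m': 3, 'p': 3, 'd': 3}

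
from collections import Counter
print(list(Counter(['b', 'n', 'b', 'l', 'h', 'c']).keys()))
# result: ['b', 'n', 'l', 'h', 'c']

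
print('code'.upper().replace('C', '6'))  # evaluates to 6ODE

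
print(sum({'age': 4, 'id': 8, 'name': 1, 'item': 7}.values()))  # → 20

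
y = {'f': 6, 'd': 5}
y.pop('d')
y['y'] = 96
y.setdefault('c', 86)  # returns 86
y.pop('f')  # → 6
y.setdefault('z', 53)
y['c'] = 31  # {'y': 96, 'c': 31, 'z': 53}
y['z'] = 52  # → {'y': 96, 'c': 31, 'z': 52}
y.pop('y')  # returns 96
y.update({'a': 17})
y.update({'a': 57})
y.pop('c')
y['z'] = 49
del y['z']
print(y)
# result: {'a': 57}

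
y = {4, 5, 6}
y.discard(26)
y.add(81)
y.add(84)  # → {4, 5, 6, 81, 84}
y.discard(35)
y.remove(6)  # {4, 5, 81, 84}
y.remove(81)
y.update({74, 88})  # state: {4, 5, 74, 84, 88}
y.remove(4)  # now {5, 74, 84, 88}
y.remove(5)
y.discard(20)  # {74, 84, 88}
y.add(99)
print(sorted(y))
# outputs [74, 84, 88, 99]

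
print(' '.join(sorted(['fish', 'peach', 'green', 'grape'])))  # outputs fish grape green peach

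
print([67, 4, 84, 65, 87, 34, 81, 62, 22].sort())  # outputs None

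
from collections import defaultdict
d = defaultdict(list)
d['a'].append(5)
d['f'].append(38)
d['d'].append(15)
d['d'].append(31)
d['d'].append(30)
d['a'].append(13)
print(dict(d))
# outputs {'a': [5, 13], 'f': [38], 'd': [15, 31, 30]}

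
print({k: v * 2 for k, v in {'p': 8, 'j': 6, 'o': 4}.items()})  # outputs {'p': 16, 'j': 12, 'o': 8}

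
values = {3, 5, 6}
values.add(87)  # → {3, 5, 6, 87}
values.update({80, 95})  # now {3, 5, 6, 80, 87, 95}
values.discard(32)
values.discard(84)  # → {3, 5, 6, 80, 87, 95}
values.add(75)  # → {3, 5, 6, 75, 80, 87, 95}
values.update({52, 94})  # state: {3, 5, 6, 52, 75, 80, 87, 94, 95}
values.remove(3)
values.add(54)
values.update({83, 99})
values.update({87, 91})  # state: {5, 6, 52, 54, 75, 80, 83, 87, 91, 94, 95, 99}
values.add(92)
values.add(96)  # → {5, 6, 52, 54, 75, 80, 83, 87, 91, 92, 94, 95, 96, 99}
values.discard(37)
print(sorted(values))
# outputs [5, 6, 52, 54, 75, 80, 83, 87, 91, 92, 94, 95, 96, 99]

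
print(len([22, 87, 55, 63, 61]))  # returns 5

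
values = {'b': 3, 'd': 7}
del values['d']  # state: {'b': 3}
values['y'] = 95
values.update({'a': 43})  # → {'b': 3, 'y': 95, 'a': 43}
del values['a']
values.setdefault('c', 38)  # 38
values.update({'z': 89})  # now {'b': 3, 'y': 95, 'c': 38, 'z': 89}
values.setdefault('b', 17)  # 3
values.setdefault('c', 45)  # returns 38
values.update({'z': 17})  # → {'b': 3, 'y': 95, 'c': 38, 'z': 17}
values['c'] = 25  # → {'b': 3, 'y': 95, 'c': 25, 'z': 17}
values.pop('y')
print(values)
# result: {'b': 3, 'c': 25, 'z': 17}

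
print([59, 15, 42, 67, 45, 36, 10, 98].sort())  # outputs None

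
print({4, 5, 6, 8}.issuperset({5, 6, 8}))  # True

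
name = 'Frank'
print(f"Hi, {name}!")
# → Hi, Frank!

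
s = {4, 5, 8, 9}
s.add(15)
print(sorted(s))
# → [4, 5, 8, 9, 15]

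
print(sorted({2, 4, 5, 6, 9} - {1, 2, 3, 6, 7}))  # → [4, 5, 9]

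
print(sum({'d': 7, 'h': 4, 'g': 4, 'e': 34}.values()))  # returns 49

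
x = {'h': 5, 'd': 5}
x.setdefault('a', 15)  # 15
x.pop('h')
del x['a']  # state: {'d': 5}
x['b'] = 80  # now {'d': 5, 'b': 80}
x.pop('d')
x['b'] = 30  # {'b': 30}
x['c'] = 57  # {'b': 30, 'c': 57}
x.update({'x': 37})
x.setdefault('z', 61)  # 61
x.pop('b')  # 30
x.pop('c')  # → 57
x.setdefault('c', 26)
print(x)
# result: {'x': 37, 'z': 61, 'c': 26}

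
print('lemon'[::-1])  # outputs nomel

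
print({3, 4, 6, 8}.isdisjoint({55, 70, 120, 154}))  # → True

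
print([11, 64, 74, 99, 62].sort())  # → None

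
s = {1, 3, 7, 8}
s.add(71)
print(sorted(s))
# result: [1, 3, 7, 8, 71]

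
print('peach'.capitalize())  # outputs Peach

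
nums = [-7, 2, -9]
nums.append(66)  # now [-7, 2, -9, 66]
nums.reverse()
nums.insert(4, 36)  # [66, -9, 2, -7, 36]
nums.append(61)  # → [66, -9, 2, -7, 36, 61]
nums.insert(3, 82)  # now [66, -9, 2, 82, -7, 36, 61]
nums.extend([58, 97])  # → [66, -9, 2, 82, -7, 36, 61, 58, 97]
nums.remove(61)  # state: [66, -9, 2, 82, -7, 36, 58, 97]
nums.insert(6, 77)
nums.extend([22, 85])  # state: [66, -9, 2, 82, -7, 36, 77, 58, 97, 22, 85]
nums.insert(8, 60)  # [66, -9, 2, 82, -7, 36, 77, 58, 60, 97, 22, 85]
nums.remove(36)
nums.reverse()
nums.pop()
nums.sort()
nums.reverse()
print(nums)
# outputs [97, 85, 82, 77, 60, 58, 22, 2, -7, -9]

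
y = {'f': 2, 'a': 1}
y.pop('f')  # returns 2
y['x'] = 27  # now {'a': 1, 'x': 27}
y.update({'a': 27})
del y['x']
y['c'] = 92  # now {'a': 27, 'c': 92}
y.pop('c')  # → 92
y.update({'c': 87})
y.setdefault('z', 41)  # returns 41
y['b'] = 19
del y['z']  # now {'a': 27, 'c': 87, 'b': 19}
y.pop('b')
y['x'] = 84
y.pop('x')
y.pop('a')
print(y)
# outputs {'c': 87}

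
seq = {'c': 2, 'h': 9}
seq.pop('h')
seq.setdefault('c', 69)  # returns 2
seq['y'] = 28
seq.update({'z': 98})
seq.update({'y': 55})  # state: {'c': 2, 'y': 55, 'z': 98}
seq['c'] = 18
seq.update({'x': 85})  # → {'c': 18, 'y': 55, 'z': 98, 'x': 85}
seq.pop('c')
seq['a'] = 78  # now {'y': 55, 'z': 98, 'x': 85, 'a': 78}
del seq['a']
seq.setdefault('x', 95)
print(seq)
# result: {'y': 55, 'z': 98, 'x': 85}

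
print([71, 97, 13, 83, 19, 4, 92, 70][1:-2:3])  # [97, 19]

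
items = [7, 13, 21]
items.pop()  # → 21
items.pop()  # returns 13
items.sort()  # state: [7]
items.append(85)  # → [7, 85]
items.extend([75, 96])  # [7, 85, 75, 96]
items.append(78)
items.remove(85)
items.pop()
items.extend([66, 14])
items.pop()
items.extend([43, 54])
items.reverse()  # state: [54, 43, 66, 96, 75, 7]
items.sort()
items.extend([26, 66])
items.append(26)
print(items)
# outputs [7, 43, 54, 66, 75, 96, 26, 66, 26]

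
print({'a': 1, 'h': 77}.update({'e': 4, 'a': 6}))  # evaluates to None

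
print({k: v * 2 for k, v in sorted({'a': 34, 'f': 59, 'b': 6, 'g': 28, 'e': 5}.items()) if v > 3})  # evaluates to {'a': 68, 'b': 12, 'e': 10, 'f': 118, 'g': 56}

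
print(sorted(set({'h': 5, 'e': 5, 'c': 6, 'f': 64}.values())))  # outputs [5, 6, 64]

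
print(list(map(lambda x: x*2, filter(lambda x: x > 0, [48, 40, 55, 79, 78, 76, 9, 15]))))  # [96, 80, 110, 158, 156, 152, 18, 30]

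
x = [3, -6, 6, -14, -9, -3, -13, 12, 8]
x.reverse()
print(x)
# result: [8, 12, -13, -3, -9, -14, 6, -6, 3]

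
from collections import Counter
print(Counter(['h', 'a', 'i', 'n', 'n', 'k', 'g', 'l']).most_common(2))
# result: [('n', 2), ('h', 1)]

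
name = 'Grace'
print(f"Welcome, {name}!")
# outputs Welcome, Grace!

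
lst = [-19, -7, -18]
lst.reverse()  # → [-18, -7, -19]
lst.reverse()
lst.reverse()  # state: [-18, -7, -19]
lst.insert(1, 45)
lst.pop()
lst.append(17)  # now [-18, 45, -7, 17]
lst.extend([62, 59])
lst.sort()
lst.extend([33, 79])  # [-18, -7, 17, 45, 59, 62, 33, 79]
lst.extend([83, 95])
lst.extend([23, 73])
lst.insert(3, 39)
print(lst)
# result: [-18, -7, 17, 39, 45, 59, 62, 33, 79, 83, 95, 23, 73]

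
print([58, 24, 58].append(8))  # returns None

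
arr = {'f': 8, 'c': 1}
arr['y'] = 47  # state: {'f': 8, 'c': 1, 'y': 47}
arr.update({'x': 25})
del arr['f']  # {'c': 1, 'y': 47, 'x': 25}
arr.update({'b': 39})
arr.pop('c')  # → 1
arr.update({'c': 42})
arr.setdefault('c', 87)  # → 42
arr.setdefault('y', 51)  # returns 47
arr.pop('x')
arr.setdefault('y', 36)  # 47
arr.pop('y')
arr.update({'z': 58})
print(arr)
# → {'b': 39, 'c': 42, 'z': 58}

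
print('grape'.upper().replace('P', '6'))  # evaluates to GRA6E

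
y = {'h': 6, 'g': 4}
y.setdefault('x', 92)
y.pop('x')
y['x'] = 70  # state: {'h': 6, 'g': 4, 'x': 70}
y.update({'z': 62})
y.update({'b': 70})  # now {'h': 6, 'g': 4, 'x': 70, 'z': 62, 'b': 70}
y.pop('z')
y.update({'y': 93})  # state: {'h': 6, 'g': 4, 'x': 70, 'b': 70, 'y': 93}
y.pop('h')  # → 6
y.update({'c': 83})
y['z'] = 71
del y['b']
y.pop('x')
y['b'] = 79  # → {'g': 4, 'y': 93, 'c': 83, 'z': 71, 'b': 79}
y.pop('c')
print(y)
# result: {'g': 4, 'y': 93, 'z': 71, 'b': 79}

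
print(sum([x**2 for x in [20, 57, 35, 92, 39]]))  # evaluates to 14859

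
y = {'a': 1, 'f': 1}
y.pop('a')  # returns 1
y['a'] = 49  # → {'f': 1, 'a': 49}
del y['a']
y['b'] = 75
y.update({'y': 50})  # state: {'f': 1, 'b': 75, 'y': 50}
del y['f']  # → {'b': 75, 'y': 50}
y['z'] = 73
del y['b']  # {'y': 50, 'z': 73}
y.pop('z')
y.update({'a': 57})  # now {'y': 50, 'a': 57}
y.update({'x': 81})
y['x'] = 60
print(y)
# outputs {'y': 50, 'a': 57, 'x': 60}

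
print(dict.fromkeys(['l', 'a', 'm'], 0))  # {'l': 0, 'a': 0, 'm': 0}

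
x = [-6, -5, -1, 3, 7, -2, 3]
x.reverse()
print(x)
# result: [3, -2, 7, 3, -1, -5, -6]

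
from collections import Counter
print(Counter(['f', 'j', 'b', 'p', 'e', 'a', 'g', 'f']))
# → Counter({'f': 2, 'j': 1, 'b': 1, 'p': 1, 'e': 1, 'a': 1, 'g': 1})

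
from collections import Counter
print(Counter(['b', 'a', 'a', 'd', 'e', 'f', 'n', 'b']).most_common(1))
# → [('b', 2)]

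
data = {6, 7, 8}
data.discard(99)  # {6, 7, 8}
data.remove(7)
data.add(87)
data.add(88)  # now {6, 8, 87, 88}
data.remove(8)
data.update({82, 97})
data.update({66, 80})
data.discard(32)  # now {6, 66, 80, 82, 87, 88, 97}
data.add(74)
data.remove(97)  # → {6, 66, 74, 80, 82, 87, 88}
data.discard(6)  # {66, 74, 80, 82, 87, 88}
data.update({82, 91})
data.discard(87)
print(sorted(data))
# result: [66, 74, 80, 82, 88, 91]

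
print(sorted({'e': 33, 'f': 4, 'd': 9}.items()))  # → [('d', 9), ('e', 33), ('f', 4)]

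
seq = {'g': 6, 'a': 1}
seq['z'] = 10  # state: {'g': 6, 'a': 1, 'z': 10}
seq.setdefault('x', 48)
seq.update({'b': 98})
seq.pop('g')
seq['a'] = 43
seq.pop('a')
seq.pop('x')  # 48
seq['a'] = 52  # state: {'z': 10, 'b': 98, 'a': 52}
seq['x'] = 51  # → {'z': 10, 'b': 98, 'a': 52, 'x': 51}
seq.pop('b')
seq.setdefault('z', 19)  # 10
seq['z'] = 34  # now {'z': 34, 'a': 52, 'x': 51}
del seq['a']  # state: {'z': 34, 'x': 51}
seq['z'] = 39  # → {'z': 39, 'x': 51}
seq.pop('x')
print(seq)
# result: {'z': 39}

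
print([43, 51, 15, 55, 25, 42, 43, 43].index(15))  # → 2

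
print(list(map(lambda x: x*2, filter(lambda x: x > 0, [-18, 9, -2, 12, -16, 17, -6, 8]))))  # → [18, 24, 34, 16]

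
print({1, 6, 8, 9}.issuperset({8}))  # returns True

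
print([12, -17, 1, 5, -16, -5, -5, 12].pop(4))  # -16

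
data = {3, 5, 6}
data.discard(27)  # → {3, 5, 6}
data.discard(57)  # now {3, 5, 6}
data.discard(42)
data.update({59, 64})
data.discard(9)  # {3, 5, 6, 59, 64}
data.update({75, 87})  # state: {3, 5, 6, 59, 64, 75, 87}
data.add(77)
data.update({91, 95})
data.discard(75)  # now {3, 5, 6, 59, 64, 77, 87, 91, 95}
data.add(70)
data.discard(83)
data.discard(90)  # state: {3, 5, 6, 59, 64, 70, 77, 87, 91, 95}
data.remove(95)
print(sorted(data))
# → [3, 5, 6, 59, 64, 70, 77, 87, 91]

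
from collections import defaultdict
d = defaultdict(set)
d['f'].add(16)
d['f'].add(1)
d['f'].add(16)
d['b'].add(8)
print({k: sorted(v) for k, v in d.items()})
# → {'f': [1, 16], 'b': [8]}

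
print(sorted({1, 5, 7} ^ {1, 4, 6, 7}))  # [4, 5, 6]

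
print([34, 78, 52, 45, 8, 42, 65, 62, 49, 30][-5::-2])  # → [42, 45, 78]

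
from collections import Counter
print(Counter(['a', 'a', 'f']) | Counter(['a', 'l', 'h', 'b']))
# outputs Counter({'a': 2, 'f': 1, 'l': 1, 'h': 1, 'b': 1})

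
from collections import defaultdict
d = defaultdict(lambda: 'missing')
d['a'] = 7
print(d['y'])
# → missing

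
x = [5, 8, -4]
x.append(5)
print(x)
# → [5, 8, -4, 5]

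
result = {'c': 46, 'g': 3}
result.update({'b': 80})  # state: {'c': 46, 'g': 3, 'b': 80}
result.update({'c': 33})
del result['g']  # {'c': 33, 'b': 80}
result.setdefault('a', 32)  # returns 32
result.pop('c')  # 33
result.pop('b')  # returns 80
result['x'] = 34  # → {'a': 32, 'x': 34}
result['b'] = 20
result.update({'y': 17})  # {'a': 32, 'x': 34, 'b': 20, 'y': 17}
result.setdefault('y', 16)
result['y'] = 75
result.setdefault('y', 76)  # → 75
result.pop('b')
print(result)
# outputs {'a': 32, 'x': 34, 'y': 75}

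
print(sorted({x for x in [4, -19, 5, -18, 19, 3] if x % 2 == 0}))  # [-18, 4]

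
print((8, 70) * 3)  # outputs (8, 70, 8, 70, 8, 70)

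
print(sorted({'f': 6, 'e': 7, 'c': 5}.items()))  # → [('c', 5), ('e', 7), ('f', 6)]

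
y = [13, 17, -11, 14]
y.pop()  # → 14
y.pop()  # -11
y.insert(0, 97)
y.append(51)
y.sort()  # [13, 17, 51, 97]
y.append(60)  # [13, 17, 51, 97, 60]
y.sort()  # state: [13, 17, 51, 60, 97]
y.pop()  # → 97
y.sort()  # [13, 17, 51, 60]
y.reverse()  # [60, 51, 17, 13]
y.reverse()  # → [13, 17, 51, 60]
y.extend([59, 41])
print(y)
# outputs [13, 17, 51, 60, 59, 41]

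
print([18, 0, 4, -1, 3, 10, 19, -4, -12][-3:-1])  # [19, -4]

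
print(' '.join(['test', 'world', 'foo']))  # test world foo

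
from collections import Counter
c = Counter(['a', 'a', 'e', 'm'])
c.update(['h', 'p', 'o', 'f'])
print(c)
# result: Counter({'a': 2, 'e': 1, 'm': 1, 'h': 1, 'p': 1, 'o': 1, 'f': 1})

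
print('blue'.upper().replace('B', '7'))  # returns 7LUE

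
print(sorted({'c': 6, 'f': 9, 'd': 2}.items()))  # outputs [('c', 6), ('d', 2), ('f', 9)]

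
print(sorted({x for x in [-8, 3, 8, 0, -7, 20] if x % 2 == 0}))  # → [-8, 0, 8, 20]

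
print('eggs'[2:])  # gs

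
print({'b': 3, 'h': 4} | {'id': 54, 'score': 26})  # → {'b': 3, 'h': 4, 'id': 54, 'score': 26}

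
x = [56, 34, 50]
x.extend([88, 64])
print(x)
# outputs [56, 34, 50, 88, 64]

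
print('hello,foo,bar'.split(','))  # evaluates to ['hello', 'foo', 'bar']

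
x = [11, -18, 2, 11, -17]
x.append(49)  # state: [11, -18, 2, 11, -17, 49]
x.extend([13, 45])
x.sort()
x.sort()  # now [-18, -17, 2, 11, 11, 13, 45, 49]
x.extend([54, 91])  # [-18, -17, 2, 11, 11, 13, 45, 49, 54, 91]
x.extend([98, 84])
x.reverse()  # [84, 98, 91, 54, 49, 45, 13, 11, 11, 2, -17, -18]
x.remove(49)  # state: [84, 98, 91, 54, 45, 13, 11, 11, 2, -17, -18]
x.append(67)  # [84, 98, 91, 54, 45, 13, 11, 11, 2, -17, -18, 67]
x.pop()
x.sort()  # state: [-18, -17, 2, 11, 11, 13, 45, 54, 84, 91, 98]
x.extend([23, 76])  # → [-18, -17, 2, 11, 11, 13, 45, 54, 84, 91, 98, 23, 76]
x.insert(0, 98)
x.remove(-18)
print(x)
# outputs [98, -17, 2, 11, 11, 13, 45, 54, 84, 91, 98, 23, 76]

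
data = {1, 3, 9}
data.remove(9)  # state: {1, 3}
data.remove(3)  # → {1}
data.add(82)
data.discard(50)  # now {1, 82}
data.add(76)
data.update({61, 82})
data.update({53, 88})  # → {1, 53, 61, 76, 82, 88}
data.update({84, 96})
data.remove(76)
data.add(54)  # {1, 53, 54, 61, 82, 84, 88, 96}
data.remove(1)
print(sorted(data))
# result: [53, 54, 61, 82, 84, 88, 96]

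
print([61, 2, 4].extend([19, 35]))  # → None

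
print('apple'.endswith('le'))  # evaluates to True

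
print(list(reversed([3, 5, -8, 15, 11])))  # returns [11, 15, -8, 5, 3]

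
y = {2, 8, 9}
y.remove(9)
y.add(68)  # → {2, 8, 68}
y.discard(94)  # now {2, 8, 68}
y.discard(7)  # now {2, 8, 68}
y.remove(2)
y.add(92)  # {8, 68, 92}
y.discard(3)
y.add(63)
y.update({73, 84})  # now {8, 63, 68, 73, 84, 92}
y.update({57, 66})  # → {8, 57, 63, 66, 68, 73, 84, 92}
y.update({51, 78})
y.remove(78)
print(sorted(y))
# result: [8, 51, 57, 63, 66, 68, 73, 84, 92]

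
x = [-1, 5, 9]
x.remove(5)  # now [-1, 9]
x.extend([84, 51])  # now [-1, 9, 84, 51]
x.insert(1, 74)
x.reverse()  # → [51, 84, 9, 74, -1]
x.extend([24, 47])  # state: [51, 84, 9, 74, -1, 24, 47]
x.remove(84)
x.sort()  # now [-1, 9, 24, 47, 51, 74]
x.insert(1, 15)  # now [-1, 15, 9, 24, 47, 51, 74]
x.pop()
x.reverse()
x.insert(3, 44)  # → [51, 47, 24, 44, 9, 15, -1]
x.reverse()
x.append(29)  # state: [-1, 15, 9, 44, 24, 47, 51, 29]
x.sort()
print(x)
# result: [-1, 9, 15, 24, 29, 44, 47, 51]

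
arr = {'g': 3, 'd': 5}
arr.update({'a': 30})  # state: {'g': 3, 'd': 5, 'a': 30}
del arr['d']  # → {'g': 3, 'a': 30}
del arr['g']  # {'a': 30}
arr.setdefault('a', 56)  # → 30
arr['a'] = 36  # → {'a': 36}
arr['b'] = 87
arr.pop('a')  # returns 36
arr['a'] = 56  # {'b': 87, 'a': 56}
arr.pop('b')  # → 87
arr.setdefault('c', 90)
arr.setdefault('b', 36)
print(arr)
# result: {'a': 56, 'c': 90, 'b': 36}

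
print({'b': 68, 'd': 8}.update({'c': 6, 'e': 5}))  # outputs None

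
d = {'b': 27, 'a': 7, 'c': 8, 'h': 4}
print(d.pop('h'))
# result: 4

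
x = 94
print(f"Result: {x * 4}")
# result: Result: 376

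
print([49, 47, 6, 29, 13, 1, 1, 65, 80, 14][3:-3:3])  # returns [29, 1]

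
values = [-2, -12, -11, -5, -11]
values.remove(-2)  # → [-12, -11, -5, -11]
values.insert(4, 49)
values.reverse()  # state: [49, -11, -5, -11, -12]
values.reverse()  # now [-12, -11, -5, -11, 49]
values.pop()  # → 49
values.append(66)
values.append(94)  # [-12, -11, -5, -11, 66, 94]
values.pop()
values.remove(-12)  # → [-11, -5, -11, 66]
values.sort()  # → [-11, -11, -5, 66]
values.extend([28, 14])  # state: [-11, -11, -5, 66, 28, 14]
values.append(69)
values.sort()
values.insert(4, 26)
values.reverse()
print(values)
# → [69, 66, 28, 26, 14, -5, -11, -11]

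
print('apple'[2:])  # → ple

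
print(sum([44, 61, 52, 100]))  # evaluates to 257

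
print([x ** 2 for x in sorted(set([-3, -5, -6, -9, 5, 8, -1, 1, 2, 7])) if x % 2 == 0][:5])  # [36, 4, 64]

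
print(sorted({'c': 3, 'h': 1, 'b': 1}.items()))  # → [('b', 1), ('c', 3), ('h', 1)]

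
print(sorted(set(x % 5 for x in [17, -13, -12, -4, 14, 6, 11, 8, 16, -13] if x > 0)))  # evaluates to [1, 2, 3, 4]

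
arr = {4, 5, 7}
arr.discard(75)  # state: {4, 5, 7}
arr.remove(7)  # {4, 5}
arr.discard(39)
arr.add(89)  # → {4, 5, 89}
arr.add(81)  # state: {4, 5, 81, 89}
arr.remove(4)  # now {5, 81, 89}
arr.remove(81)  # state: {5, 89}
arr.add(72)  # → {5, 72, 89}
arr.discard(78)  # {5, 72, 89}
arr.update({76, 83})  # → {5, 72, 76, 83, 89}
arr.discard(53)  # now {5, 72, 76, 83, 89}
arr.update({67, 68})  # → {5, 67, 68, 72, 76, 83, 89}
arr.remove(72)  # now {5, 67, 68, 76, 83, 89}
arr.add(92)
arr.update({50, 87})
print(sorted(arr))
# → [5, 50, 67, 68, 76, 83, 87, 89, 92]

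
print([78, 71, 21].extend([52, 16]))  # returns None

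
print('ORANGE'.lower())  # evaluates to orange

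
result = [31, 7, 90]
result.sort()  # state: [7, 31, 90]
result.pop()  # 90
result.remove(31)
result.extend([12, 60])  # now [7, 12, 60]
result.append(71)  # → [7, 12, 60, 71]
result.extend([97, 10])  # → [7, 12, 60, 71, 97, 10]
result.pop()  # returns 10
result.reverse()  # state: [97, 71, 60, 12, 7]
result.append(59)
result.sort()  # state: [7, 12, 59, 60, 71, 97]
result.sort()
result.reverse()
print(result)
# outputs [97, 71, 60, 59, 12, 7]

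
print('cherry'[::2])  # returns cer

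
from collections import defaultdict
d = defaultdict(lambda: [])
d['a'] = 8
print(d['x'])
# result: []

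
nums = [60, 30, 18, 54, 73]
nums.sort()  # [18, 30, 54, 60, 73]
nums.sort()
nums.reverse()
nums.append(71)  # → [73, 60, 54, 30, 18, 71]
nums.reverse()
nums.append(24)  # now [71, 18, 30, 54, 60, 73, 24]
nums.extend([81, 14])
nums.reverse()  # [14, 81, 24, 73, 60, 54, 30, 18, 71]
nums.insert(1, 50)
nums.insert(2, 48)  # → [14, 50, 48, 81, 24, 73, 60, 54, 30, 18, 71]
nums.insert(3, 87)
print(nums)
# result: [14, 50, 48, 87, 81, 24, 73, 60, 54, 30, 18, 71]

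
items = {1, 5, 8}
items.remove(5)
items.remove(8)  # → {1}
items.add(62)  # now {1, 62}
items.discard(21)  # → {1, 62}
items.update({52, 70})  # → {1, 52, 62, 70}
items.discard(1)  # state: {52, 62, 70}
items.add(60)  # {52, 60, 62, 70}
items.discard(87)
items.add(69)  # {52, 60, 62, 69, 70}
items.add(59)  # {52, 59, 60, 62, 69, 70}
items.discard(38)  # {52, 59, 60, 62, 69, 70}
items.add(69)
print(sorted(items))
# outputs [52, 59, 60, 62, 69, 70]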